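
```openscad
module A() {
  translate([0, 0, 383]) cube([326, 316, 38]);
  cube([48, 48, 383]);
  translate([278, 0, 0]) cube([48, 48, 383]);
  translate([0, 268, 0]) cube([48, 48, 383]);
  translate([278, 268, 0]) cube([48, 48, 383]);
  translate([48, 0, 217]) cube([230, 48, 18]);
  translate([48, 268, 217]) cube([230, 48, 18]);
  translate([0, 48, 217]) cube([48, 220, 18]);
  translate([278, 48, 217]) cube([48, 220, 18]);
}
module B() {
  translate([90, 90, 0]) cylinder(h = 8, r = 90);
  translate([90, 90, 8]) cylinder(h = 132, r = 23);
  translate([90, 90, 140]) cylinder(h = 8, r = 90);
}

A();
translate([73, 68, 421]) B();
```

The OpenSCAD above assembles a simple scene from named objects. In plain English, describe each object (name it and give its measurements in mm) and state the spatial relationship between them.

A is a simple wooden stool: a rectangular seat 326 mm (x) by 316 mm (y), 38 mm thick, top face at z = 421 mm, on four square legs, each 48×48 mm in cross-section. The legs rest on z = 0, each flush with a corner of the seat. Four stretchers, 48 mm wide and 18 mm tall, connect adjacent legs with their undersides at z = 217 mm, each running between the inner faces of the legs it joins and aligned with the legs' outer faces on the other axis.

B is a spool: two coaxial disc flanges of radius 90 mm and thickness 8 mm, joined by a core cylinder of radius 23 mm and height 132 mm. The lower flange rests on z = 0 and the three cylinders share a vertical axis.

The spool is on top of the stool, centred.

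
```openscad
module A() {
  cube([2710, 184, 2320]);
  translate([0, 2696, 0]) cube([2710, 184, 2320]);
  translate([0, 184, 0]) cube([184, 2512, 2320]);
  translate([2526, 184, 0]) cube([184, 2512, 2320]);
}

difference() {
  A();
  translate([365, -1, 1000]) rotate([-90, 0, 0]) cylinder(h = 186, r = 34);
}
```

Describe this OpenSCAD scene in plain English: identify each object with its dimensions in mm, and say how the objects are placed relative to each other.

A is a box-shaped house frame (walls only): outside footprint 2710×2880 mm, wall height 2320 mm, wall thickness 184 mm. The two y-facing walls run the full x-width; the two x-facing walls fit between the inner faces of the y-facing walls.

The house frame has a circular hole of radius 34 mm through its front wall, centred at (x = 365, z = 1000).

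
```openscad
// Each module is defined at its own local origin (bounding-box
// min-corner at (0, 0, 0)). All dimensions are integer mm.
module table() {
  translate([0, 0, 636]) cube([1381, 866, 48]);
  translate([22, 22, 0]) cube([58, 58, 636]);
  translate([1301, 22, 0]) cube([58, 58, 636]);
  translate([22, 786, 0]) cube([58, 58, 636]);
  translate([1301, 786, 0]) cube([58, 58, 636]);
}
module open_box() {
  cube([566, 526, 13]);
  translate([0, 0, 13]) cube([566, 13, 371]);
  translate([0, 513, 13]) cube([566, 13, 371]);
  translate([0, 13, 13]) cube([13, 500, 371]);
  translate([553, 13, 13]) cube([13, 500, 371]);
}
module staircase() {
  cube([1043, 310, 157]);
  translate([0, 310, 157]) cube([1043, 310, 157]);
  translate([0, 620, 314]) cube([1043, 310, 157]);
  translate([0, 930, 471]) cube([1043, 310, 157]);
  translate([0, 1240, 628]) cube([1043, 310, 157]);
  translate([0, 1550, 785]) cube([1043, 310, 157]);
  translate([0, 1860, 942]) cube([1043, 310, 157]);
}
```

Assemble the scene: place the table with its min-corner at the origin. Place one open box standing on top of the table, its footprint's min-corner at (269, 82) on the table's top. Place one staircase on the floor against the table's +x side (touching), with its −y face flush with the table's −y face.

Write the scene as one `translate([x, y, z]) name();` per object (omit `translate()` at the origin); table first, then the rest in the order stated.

table();
translate([269, 82, 684]) open_box();
translate([1381, 0, 0]) staircase();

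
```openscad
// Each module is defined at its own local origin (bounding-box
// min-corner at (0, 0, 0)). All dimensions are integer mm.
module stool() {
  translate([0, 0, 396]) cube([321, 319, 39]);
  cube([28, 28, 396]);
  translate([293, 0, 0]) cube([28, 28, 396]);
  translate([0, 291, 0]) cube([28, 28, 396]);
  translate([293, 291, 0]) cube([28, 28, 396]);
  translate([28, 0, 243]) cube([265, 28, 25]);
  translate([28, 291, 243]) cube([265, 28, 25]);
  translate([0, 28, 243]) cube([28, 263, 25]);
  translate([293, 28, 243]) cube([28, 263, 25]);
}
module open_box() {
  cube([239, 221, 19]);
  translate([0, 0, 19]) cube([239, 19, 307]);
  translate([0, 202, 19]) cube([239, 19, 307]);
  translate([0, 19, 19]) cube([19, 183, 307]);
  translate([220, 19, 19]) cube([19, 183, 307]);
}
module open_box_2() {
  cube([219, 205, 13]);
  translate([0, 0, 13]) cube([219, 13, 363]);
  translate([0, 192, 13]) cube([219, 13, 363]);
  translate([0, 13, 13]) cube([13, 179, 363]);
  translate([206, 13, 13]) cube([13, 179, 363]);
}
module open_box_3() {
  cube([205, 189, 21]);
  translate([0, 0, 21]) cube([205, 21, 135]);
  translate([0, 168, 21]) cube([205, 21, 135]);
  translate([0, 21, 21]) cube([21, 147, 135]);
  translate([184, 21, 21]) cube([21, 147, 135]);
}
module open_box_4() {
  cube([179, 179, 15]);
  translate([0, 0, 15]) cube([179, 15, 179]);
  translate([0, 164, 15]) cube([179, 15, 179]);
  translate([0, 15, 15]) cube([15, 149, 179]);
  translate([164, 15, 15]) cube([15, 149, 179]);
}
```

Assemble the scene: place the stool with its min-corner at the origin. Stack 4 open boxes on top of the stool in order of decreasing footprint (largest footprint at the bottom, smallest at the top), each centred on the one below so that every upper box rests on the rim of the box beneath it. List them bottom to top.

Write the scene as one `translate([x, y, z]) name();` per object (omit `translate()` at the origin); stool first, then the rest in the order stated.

stool();
translate([41, 49, 435]) open_box();
translate([51, 57, 761]) open_box_2();
translate([58, 65, 1137]) open_box_3();
translate([71, 70, 1293]) open_box_4();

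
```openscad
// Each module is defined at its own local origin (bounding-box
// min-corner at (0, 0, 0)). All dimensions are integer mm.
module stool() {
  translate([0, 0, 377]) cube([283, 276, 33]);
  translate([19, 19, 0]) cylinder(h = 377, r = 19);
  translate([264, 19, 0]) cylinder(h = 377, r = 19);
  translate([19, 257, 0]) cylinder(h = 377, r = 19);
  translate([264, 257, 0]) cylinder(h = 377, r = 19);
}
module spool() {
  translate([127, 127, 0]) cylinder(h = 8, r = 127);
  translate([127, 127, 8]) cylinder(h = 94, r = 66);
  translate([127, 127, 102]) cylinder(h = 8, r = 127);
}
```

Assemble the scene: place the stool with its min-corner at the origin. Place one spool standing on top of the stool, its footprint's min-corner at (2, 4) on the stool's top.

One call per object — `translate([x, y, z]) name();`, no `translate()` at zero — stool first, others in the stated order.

stool();
translate([2, 4, 410]) spool();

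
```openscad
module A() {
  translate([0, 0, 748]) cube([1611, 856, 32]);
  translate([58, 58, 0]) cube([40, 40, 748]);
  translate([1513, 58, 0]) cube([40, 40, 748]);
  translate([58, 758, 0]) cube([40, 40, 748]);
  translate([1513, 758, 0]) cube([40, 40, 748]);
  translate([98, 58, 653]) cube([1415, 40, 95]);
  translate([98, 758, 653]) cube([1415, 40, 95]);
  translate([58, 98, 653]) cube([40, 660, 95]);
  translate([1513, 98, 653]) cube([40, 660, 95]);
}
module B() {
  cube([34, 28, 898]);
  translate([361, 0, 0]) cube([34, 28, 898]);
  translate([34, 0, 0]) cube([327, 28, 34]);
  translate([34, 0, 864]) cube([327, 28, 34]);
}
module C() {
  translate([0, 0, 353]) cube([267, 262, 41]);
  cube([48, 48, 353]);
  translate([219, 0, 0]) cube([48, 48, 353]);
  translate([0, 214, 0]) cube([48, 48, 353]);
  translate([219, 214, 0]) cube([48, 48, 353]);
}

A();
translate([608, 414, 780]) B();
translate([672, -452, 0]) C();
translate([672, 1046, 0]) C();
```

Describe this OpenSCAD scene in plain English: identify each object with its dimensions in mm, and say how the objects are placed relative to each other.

A is a rectangular dining table. The top is 1611×856×32 mm with its upper surface at z = 780 mm. It stands on four 40×40 mm square legs, each inset 58 mm from the nearest pair of top edges, running from the floor to the underside of the top. Four apron rails, 40 mm thick and 95 mm tall, run between adjacent legs with their top edges flush with the underside of the top and their outer faces flush with the legs' outer faces.

B is a rectangular picture frame lying in the x–z plane (depth along y). The opening is 327 mm wide (x) by 830 mm tall (z), surrounded by a border 34 mm wide on all four sides. The frame is 28 mm deep and is made of two full-height vertical stiles with two horizontal rails fitted between them.

C is a four-legged stool. The seat is 267×262 mm, 41 mm thick, top at z = 394 mm. It stands on four square legs, each 48×48 mm in cross-section, from z = 0 to the seat underside, each flush with a corner of the seat.

The picture frame is on top of the table, centred. Two stools sit around the table at the −y, +y sides.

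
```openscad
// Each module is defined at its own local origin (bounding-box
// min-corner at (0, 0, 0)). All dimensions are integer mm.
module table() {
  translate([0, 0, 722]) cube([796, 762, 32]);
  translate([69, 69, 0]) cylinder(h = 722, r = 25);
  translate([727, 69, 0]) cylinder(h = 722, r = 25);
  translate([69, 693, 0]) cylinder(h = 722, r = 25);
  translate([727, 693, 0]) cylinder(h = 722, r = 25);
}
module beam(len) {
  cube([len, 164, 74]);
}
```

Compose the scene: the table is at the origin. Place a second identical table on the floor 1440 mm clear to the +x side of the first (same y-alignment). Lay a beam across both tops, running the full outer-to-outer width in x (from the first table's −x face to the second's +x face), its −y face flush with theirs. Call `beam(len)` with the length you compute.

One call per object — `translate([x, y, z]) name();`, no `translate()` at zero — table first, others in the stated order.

table();
translate([2236, 0, 0]) table();
translate([0, 0, 754]) beam(3032);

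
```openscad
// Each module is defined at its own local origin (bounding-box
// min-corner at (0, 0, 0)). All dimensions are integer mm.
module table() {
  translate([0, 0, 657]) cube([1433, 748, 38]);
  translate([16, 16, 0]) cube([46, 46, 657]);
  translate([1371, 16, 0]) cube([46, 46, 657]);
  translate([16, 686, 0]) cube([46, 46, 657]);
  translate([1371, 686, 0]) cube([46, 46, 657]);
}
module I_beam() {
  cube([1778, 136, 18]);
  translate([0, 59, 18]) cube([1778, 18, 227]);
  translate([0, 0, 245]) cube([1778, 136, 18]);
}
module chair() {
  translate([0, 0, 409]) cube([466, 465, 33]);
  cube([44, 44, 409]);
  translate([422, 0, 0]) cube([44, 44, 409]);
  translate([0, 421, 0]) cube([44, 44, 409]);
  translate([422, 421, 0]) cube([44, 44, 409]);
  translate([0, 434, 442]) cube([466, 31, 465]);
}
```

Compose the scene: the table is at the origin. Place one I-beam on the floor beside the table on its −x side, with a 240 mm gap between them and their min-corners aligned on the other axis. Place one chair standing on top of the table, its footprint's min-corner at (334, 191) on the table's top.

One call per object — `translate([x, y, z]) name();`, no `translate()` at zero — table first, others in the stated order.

table();
translate([-2018, 0, 0]) I_beam();
translate([334, 191, 695]) chair();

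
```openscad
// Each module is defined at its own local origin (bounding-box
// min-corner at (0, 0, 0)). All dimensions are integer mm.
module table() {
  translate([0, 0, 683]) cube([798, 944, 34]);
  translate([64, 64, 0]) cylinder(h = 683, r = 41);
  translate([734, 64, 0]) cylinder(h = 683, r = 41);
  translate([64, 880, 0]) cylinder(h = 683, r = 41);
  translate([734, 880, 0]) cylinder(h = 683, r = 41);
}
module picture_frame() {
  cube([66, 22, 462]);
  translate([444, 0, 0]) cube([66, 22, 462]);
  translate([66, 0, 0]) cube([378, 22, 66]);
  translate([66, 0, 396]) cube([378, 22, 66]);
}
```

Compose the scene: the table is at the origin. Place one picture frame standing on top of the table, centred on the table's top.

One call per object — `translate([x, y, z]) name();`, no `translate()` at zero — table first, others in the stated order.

table();
translate([144, 461, 717]) picture_frame();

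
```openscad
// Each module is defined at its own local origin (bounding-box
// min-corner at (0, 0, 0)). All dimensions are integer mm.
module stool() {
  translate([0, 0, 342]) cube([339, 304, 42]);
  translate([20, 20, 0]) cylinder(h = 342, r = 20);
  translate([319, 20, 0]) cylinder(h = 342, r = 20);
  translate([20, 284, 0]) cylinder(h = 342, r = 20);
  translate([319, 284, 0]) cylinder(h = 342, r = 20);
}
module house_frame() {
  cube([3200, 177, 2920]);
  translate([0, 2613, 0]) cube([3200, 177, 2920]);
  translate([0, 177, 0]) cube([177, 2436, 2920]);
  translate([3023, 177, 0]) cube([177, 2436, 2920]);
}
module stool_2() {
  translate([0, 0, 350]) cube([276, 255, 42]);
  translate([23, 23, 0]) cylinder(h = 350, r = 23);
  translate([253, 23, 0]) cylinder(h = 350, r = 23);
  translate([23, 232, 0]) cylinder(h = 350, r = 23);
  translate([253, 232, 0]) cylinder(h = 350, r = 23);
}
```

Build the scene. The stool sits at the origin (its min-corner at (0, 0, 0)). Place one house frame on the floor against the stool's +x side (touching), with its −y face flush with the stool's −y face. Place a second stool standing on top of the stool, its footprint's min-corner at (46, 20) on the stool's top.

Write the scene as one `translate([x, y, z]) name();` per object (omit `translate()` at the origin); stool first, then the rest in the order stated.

stool();
translate([339, 0, 0]) house_frame();
translate([46, 20, 384]) stool_2();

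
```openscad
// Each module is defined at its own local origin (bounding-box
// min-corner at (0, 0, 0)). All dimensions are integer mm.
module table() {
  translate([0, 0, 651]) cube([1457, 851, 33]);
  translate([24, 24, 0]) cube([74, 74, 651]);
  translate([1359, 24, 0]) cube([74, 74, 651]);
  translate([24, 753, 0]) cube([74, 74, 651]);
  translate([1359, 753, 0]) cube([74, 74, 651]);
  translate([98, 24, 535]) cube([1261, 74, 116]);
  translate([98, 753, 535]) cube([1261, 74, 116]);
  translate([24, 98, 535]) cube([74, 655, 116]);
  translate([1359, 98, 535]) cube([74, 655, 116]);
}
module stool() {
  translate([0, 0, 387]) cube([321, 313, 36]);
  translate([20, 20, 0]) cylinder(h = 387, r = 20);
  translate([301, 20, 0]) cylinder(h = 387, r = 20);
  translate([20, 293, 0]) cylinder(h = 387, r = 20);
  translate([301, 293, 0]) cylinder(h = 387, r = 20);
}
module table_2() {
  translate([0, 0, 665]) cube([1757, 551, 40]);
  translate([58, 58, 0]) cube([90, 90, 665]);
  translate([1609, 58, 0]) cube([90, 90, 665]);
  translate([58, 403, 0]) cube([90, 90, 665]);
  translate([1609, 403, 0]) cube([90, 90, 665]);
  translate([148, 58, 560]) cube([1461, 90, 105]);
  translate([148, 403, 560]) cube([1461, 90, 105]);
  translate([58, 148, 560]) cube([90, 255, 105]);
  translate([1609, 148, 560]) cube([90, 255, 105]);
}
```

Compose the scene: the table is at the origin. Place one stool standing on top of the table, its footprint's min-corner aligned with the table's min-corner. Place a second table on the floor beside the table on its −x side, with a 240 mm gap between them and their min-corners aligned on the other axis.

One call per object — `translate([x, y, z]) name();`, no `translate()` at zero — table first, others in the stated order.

table();
translate([0, 0, 684]) stool();
translate([-1997, 0, 0]) table_2();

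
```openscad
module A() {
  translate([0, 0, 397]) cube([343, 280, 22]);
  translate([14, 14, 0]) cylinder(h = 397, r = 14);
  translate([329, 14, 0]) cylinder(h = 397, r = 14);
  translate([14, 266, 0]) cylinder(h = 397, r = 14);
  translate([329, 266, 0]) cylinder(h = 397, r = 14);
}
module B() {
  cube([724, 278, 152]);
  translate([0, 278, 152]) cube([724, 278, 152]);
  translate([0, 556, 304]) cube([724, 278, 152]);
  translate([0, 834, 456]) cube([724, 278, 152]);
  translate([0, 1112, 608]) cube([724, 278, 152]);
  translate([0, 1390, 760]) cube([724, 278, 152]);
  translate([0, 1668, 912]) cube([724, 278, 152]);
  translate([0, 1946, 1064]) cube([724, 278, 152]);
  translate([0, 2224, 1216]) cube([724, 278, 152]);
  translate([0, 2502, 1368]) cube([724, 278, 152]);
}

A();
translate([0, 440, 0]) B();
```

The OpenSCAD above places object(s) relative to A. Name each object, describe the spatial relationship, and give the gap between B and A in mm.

A is a stool. B is a staircase. The staircase is on the floor beside the stool on its +y side. The gap between the staircase and the stool is 160 mm.

The staircase's nearest face is 160 mm from the stool's +y face.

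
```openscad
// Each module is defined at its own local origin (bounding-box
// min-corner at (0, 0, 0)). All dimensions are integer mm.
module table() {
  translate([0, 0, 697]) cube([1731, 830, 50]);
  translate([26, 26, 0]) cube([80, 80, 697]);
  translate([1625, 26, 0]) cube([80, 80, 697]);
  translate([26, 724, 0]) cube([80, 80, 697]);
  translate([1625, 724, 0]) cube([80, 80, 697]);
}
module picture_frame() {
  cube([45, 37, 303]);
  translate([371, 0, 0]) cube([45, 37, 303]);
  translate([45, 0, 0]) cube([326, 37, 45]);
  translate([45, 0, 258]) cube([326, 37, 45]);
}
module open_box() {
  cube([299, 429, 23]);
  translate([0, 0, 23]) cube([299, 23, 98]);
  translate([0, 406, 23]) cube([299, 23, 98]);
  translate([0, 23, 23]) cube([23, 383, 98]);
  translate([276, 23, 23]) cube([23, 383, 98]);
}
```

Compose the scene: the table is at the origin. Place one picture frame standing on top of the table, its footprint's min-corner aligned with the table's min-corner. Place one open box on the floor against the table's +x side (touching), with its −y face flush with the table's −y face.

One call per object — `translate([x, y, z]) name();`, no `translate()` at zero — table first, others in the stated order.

table();
translate([0, 0, 747]) picture_frame();
translate([1731, 0, 0]) open_box();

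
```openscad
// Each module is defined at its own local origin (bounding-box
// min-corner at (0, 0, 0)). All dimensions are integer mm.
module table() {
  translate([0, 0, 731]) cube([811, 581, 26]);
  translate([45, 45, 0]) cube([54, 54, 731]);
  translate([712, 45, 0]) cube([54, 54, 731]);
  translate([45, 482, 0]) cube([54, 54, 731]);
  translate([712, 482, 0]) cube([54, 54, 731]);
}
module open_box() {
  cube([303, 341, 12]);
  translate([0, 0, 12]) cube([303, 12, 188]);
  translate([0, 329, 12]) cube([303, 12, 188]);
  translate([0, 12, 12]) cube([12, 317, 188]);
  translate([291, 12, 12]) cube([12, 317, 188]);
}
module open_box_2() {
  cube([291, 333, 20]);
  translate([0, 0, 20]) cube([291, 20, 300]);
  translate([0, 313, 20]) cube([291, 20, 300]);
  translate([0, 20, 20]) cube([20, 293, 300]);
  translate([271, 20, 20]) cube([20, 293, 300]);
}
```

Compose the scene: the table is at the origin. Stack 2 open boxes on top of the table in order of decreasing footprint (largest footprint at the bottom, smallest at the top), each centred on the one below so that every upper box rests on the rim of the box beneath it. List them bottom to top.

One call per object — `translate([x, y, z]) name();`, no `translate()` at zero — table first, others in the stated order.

table();
translate([254, 120, 757]) open_box();
translate([260, 124, 957]) open_box_2();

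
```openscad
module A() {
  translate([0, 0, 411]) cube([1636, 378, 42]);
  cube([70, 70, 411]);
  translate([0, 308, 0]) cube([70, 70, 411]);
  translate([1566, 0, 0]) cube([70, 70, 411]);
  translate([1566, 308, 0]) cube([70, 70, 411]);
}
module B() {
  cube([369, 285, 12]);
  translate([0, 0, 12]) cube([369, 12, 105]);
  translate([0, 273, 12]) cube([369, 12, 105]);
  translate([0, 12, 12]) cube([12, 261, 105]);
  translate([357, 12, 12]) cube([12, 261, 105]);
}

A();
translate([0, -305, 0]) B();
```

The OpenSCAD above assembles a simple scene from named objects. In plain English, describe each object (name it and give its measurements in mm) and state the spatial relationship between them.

A is a long wooden bench with a 1636 mm (x) × 378 mm (y) seat, 42 mm thick, its top surface 453 mm above the floor. Four 70 mm square legs at the seat corners, flush with the edges, run from z = 0 to the seat underside.

B is an open storage box with external size 369×285×117 mm and wall thickness 12 mm (the base is also 12 mm thick). The base covers the whole footprint; the four walls stand on the base, with the y-facing walls full-width and the x-facing walls fitting between their inner faces.

The open box is on the floor beside the bench on its −y side.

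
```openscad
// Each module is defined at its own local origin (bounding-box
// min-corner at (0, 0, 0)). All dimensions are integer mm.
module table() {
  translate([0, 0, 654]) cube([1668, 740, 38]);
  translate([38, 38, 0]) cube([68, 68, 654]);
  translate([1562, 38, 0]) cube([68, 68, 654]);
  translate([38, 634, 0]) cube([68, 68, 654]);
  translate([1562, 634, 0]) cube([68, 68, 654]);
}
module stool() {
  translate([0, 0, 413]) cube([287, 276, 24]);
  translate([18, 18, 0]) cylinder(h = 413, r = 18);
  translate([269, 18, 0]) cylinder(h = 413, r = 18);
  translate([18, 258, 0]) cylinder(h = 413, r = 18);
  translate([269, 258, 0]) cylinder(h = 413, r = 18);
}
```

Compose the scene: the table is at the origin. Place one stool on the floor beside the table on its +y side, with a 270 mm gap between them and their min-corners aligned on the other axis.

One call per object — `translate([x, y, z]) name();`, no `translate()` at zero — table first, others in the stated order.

table();
translate([0, 1010, 0]) stool();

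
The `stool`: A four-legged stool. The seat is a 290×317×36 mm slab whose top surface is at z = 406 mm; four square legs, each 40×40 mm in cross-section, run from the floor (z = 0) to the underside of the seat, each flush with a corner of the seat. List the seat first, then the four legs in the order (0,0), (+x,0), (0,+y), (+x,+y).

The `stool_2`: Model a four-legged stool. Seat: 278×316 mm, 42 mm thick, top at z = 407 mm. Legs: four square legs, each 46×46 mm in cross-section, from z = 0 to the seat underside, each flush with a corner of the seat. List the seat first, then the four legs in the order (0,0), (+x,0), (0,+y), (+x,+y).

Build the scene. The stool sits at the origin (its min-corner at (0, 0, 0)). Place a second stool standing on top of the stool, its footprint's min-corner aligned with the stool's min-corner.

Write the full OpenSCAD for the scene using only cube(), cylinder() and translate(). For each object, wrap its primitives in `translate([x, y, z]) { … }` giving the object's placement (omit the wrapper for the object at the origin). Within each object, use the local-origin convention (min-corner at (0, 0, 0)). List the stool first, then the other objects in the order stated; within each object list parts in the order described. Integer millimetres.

translate([0, 0, 370]) cube([290, 317, 36]);
cube([40, 40, 370]);
translate([250, 0, 0]) cube([40, 40, 370]);
translate([0, 277, 0]) cube([40, 40, 370]);
translate([250, 277, 0]) cube([40, 40, 370]);
translate([0, 0, 406]) {
  translate([0, 0, 365]) cube([278, 316, 42]);
  cube([46, 46, 365]);
  translate([232, 0, 0]) cube([46, 46, 365]);
  translate([0, 270, 0]) cube([46, 46, 365]);
  translate([232, 270, 0]) cube([46, 46, 365]);
}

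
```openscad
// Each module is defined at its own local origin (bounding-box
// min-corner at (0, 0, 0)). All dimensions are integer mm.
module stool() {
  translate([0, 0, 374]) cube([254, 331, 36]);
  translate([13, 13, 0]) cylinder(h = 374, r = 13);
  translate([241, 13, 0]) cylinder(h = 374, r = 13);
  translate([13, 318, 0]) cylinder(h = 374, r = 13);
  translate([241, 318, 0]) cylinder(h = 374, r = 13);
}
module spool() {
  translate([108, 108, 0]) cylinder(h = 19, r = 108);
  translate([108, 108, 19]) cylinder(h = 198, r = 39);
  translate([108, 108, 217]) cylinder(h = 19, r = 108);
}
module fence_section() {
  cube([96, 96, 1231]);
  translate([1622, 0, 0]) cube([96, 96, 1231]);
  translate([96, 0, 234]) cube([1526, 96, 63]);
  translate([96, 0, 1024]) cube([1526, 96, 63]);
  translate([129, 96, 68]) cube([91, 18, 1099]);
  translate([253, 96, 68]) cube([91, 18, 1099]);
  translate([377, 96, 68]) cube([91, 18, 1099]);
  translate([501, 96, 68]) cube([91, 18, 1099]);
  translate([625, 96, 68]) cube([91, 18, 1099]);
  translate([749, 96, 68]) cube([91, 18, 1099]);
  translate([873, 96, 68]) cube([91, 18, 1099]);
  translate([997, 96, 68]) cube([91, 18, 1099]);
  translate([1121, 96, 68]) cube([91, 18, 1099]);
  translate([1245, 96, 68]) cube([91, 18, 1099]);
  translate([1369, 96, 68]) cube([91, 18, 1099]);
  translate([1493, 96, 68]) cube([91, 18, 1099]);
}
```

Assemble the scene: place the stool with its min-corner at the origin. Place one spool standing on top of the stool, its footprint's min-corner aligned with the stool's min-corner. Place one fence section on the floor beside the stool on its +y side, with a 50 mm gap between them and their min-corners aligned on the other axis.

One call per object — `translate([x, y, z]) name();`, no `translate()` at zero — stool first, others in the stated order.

stool();
translate([0, 0, 410]) spool();
translate([0, 381, 0]) fence_section();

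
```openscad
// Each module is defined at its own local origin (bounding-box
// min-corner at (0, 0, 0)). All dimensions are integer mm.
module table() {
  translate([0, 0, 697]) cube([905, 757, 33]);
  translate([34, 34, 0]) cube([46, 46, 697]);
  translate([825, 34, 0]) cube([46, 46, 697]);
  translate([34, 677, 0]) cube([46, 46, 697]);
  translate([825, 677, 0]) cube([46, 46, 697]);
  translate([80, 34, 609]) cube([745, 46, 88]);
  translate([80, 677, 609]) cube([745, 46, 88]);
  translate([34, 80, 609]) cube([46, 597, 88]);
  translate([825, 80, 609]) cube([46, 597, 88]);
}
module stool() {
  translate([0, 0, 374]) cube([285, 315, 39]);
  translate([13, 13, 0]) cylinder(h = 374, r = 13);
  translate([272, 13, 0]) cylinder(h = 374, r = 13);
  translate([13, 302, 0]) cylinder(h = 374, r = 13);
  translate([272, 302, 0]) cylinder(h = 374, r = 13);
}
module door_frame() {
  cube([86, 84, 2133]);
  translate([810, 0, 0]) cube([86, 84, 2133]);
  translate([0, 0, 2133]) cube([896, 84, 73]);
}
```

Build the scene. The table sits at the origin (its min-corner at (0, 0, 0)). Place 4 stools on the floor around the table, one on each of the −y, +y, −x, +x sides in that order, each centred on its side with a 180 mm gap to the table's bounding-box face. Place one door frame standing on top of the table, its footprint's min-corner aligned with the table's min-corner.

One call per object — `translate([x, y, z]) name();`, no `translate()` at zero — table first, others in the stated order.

table();
translate([310, -495, 0]) stool();
translate([310, 937, 0]) stool();
translate([-465, 221, 0]) stool();
translate([1085, 221, 0]) stool();
translate([0, 0, 730]) door_frame();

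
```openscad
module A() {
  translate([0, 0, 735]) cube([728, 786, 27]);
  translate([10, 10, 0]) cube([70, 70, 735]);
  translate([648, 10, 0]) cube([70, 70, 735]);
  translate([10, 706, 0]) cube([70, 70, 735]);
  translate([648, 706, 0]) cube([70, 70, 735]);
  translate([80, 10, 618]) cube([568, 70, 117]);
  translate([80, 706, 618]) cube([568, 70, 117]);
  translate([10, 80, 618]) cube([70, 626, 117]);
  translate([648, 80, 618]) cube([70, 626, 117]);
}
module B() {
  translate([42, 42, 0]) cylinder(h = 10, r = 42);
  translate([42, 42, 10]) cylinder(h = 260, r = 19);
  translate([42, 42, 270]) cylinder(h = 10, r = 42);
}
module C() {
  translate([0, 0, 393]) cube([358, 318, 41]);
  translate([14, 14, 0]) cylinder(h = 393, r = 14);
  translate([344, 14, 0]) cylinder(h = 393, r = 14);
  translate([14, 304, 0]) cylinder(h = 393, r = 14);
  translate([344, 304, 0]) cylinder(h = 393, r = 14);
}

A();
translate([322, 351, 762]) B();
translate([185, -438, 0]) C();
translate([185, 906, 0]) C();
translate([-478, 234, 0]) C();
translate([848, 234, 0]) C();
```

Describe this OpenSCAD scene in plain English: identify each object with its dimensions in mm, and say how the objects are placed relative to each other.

A is a table: top 728 mm (x) × 786 mm (y), 27 mm thick, upper face at z = 762 mm, on four 70×70 mm square legs, each inset 10 mm from the nearest pair of top edges, running from z = 0 to the bottom of the top. Four apron rails, 70 mm thick and 117 mm tall, run between adjacent legs with their top edges flush with the underside of the top and their outer faces flush with the legs' outer faces.

B is a spool: two coaxial disc flanges of radius 42 mm and thickness 10 mm, joined by a core cylinder of radius 19 mm and height 260 mm. The lower flange rests on z = 0 and the three cylinders share a vertical axis.

C is a four-legged stool. The seat is 358×318 mm, 41 mm thick, top at z = 434 mm. It stands on four round legs, each 28 mm in diameter, from z = 0 to the seat underside, each leg's axis is inset half a diameter from the nearest pair of seat edges (so the leg's bounding box is flush with the corner).

The spool is on top of the table, centred. Four stools sit around the table at the −y, +y, −x, +x sides.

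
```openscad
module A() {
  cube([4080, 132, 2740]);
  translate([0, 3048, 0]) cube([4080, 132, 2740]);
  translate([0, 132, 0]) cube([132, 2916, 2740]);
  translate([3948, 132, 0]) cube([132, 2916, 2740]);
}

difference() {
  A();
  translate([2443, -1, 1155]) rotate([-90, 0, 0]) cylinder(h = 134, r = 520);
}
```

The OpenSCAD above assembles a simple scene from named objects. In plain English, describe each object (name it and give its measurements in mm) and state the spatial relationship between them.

A is a box-shaped house frame (walls only): outside footprint 4080×3180 mm, wall height 2740 mm, wall thickness 132 mm. The two y-facing walls run the full x-width; the two x-facing walls fit between the inner faces of the y-facing walls.

The house frame has a circular hole of radius 520 mm through its front wall, centred at (x = 2443, z = 1155).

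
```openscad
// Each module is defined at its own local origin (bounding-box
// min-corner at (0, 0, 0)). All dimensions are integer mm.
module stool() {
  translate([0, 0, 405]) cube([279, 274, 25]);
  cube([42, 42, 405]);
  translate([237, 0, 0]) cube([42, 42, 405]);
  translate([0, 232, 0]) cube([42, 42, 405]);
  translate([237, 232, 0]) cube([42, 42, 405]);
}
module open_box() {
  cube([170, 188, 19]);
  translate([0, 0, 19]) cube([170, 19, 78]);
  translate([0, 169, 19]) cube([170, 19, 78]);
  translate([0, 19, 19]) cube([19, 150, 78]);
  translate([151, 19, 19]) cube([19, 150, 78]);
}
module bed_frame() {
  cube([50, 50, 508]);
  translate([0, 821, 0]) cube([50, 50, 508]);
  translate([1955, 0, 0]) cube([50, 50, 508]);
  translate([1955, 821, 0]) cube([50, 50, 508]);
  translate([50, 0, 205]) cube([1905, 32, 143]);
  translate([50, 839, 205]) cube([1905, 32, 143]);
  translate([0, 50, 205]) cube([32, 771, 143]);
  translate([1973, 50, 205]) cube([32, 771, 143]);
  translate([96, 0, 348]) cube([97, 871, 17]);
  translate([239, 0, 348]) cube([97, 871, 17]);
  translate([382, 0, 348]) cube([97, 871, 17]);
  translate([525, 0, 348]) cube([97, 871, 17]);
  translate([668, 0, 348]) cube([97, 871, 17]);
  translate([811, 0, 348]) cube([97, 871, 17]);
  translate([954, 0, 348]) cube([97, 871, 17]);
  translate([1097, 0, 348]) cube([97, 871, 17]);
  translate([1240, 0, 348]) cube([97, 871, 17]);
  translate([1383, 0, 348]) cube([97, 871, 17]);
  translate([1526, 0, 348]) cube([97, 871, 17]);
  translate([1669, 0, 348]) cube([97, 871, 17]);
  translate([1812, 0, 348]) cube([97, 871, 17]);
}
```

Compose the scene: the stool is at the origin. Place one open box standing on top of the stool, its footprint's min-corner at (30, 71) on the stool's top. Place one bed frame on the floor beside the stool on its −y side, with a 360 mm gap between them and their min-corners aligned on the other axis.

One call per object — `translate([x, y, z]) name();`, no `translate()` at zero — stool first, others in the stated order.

stool();
translate([30, 71, 430]) open_box();
translate([0, -1231, 0]) bed_frame();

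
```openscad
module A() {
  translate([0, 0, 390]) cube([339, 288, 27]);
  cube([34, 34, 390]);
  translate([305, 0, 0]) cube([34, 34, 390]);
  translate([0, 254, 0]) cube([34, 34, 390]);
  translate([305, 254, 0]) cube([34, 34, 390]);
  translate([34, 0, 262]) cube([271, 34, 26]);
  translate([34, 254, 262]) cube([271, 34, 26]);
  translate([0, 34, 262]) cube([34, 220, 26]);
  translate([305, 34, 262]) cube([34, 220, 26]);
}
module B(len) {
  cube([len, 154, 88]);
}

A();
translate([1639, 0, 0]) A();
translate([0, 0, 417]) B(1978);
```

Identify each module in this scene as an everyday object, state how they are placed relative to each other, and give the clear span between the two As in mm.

Second stool starts at x = 1639; first ends at x = 339; clear span = 1639 − 339 = 1300 mm.

A is a stool. B is a beam. A beam spans the tops of two stools. The clear span between the two stools is 1300 mm.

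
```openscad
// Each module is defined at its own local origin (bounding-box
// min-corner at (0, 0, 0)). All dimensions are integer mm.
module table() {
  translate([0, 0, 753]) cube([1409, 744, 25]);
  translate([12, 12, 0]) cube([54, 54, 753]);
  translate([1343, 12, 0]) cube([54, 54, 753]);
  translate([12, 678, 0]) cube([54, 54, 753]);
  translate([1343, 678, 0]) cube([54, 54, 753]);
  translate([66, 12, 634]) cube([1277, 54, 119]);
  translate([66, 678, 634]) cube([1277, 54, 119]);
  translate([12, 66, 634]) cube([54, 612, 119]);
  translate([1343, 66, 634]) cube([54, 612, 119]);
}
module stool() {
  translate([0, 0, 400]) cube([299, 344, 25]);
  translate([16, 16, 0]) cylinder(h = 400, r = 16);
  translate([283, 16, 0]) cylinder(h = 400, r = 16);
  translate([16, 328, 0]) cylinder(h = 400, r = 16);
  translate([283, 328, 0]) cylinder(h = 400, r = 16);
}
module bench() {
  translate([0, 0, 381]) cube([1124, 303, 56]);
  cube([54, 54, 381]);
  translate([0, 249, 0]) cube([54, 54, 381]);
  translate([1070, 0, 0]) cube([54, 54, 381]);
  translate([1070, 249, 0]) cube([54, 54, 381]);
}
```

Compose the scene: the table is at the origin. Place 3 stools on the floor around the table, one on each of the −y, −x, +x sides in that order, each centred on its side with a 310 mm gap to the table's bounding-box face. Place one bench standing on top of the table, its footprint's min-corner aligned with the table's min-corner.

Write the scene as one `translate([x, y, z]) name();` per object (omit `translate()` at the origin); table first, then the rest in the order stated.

table();
translate([555, -654, 0]) stool();
translate([-609, 200, 0]) stool();
translate([1719, 200, 0]) stool();
translate([0, 0, 778]) bench();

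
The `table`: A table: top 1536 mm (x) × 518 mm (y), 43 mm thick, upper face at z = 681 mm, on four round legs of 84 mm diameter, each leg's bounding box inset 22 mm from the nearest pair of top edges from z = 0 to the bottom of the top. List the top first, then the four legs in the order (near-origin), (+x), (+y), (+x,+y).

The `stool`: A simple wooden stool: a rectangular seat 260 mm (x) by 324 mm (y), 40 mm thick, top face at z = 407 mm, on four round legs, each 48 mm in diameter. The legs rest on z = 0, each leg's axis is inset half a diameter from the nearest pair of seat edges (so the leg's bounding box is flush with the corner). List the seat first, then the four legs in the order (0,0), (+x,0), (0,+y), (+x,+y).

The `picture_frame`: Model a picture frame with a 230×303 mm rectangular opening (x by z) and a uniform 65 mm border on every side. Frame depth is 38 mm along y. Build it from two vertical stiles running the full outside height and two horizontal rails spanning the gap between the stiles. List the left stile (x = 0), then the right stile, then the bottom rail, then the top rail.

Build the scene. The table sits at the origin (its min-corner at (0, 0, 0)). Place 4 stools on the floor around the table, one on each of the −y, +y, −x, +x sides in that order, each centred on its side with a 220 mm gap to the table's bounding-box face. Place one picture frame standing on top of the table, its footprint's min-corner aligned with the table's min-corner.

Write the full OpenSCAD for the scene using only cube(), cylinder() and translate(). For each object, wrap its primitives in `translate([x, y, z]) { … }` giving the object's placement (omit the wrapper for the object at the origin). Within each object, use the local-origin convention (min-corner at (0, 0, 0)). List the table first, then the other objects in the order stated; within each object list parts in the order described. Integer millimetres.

translate([0, 0, 638]) cube([1536, 518, 43]);
translate([64, 64, 0]) cylinder(h = 638, r = 42);
translate([1472, 64, 0]) cylinder(h = 638, r = 42);
translate([64, 454, 0]) cylinder(h = 638, r = 42);
translate([1472, 454, 0]) cylinder(h = 638, r = 42);
translate([638, -544, 0]) {
  translate([0, 0, 367]) cube([260, 324, 40]);
  translate([24, 24, 0]) cylinder(h = 367, r = 24);
  translate([236, 24, 0]) cylinder(h = 367, r = 24);
  translate([24, 300, 0]) cylinder(h = 367, r = 24);
  translate([236, 300, 0]) cylinder(h = 367, r = 24);
}
translate([638, 738, 0]) {
  translate([0, 0, 367]) cube([260, 324, 40]);
  translate([24, 24, 0]) cylinder(h = 367, r = 24);
  translate([236, 24, 0]) cylinder(h = 367, r = 24);
  translate([24, 300, 0]) cylinder(h = 367, r = 24);
  translate([236, 300, 0]) cylinder(h = 367, r = 24);
}
translate([-480, 97, 0]) {
  translate([0, 0, 367]) cube([260, 324, 40]);
  translate([24, 24, 0]) cylinder(h = 367, r = 24);
  translate([236, 24, 0]) cylinder(h = 367, r = 24);
  translate([24, 300, 0]) cylinder(h = 367, r = 24);
  translate([236, 300, 0]) cylinder(h = 367, r = 24);
}
translate([1756, 97, 0]) {
  translate([0, 0, 367]) cube([260, 324, 40]);
  translate([24, 24, 0]) cylinder(h = 367, r = 24);
  translate([236, 24, 0]) cylinder(h = 367, r = 24);
  translate([24, 300, 0]) cylinder(h = 367, r = 24);
  translate([236, 300, 0]) cylinder(h = 367, r = 24);
}
translate([0, 0, 681]) {
  cube([65, 38, 433]);
  translate([295, 0, 0]) cube([65, 38, 433]);
  translate([65, 0, 0]) cube([230, 38, 65]);
  translate([65, 0, 368]) cube([230, 38, 65]);
}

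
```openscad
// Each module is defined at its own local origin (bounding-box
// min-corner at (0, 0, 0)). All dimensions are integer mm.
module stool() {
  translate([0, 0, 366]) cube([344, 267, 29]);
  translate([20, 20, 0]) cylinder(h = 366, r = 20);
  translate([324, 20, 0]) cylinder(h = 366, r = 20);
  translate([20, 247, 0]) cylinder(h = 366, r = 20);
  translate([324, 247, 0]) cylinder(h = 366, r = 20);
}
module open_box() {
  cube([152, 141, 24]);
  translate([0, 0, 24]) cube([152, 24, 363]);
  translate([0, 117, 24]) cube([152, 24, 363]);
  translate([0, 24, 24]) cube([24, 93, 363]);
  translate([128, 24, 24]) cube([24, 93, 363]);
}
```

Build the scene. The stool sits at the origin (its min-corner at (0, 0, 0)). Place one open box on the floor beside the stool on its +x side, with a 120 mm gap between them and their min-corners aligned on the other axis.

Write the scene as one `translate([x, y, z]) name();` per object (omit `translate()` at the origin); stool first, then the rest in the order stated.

stool();
translate([464, 0, 0]) open_box();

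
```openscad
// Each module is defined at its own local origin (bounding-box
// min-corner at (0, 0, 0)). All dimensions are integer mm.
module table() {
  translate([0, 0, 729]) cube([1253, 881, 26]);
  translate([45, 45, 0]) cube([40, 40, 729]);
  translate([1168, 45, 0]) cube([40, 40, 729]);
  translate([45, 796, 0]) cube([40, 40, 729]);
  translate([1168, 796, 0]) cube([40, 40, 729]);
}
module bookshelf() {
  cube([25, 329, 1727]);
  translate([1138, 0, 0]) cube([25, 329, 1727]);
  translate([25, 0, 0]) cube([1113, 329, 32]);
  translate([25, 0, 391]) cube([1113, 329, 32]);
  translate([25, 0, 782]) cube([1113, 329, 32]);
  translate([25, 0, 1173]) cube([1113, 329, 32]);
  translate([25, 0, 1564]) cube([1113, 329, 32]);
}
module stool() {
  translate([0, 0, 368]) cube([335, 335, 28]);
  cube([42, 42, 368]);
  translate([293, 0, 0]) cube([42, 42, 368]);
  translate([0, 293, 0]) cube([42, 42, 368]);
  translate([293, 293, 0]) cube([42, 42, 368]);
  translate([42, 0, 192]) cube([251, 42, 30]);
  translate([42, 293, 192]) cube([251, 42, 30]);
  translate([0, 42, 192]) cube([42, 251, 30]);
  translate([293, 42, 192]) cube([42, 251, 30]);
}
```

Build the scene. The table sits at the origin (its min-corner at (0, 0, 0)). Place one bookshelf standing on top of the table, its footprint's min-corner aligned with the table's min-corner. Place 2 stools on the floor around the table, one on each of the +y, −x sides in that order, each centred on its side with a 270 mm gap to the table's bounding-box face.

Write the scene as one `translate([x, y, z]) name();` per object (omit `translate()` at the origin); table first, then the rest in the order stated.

table();
translate([0, 0, 755]) bookshelf();
translate([459, 1151, 0]) stool();
translate([-605, 273, 0]) stool();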